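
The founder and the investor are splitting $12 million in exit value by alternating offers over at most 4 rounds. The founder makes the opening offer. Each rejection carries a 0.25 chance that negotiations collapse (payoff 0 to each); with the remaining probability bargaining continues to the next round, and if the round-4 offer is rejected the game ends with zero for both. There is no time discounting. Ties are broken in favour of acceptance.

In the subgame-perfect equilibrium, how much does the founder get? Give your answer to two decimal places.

4.69

Round 4 (the investor proposes): the founder will accept anything ≥ 0, so the investor offers 0 and keeps 12.
Round 3 (the founder proposes): rejecting gives the investor an expected 0.75 × 12 = 9. The founder offers 9 and keeps 12 − 9 = 3.
Round 2 (the investor proposes): rejecting gives the founder an expected 0.75 × 3 = 2.25; the investor offers that and keeps 9.75.
Round 1 (the founder proposes): rejecting gives the investor an expected 0.75 × 9.75 = 7.3125. The founder offers 7.3125 and keeps 12 − 7.3125 = 4.6875.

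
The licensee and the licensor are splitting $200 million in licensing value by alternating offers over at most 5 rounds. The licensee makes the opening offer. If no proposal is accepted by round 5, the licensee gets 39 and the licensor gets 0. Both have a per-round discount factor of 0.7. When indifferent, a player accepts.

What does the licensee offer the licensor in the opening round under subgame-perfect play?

Work backward from the last round.
Round 5 (the licensee proposes): rejection yields 0 for the licensor; the licensee offers 0 and keeps 200.
Round 4 (the licensor proposes): the licensee can get 200 next round, worth 0.7 × 200 = 140 now, so the licensor offers 140, keeping 60.
Round 3 (the licensee proposes): the licensor can get 60 next round, worth 0.7 × 60 = 42 now, so the licensee offers 42, keeping 158.
Round 2 (the licensor proposes): the licensee can get 158 next round, worth 0.7 × 158 = 110.6 now; the licensor offers that and keeps 89.4.
Round 1 (the licensee proposes): the licensor can get 89.4 next round, worth 0.7 × 89.4 = 62.58 now. The licensee offers 62.58 and keeps 200 − 62.58 = 137.42.

62.58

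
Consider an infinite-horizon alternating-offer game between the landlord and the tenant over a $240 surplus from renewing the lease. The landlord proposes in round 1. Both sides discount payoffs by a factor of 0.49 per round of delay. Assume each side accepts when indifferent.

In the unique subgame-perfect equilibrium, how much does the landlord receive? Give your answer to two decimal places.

161.07

When the landlord proposes, the tenant accepts any offer worth at least 0.49 times what the tenant would get by proposing next round; and vice versa.
This gives x = 240 − 0.49y and y = 240 − 0.49x, where x and y are each side's share when it proposes.
Hence (1 − 0.49·0.49)x = 240(1 − 0.49), i.e. 0.7599·x = 122.4.
x ≈ 161.0738; the tenant's share is 240 − x ≈ 78.9262.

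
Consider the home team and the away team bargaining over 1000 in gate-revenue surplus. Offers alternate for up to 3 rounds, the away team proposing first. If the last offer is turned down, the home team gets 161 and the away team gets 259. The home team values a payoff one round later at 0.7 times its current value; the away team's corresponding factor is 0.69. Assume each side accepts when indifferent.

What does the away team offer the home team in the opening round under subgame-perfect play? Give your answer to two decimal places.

Round 3 (the away team proposes): the home team gets 161 if talks fail, so the away team offers 161 and keeps 839.
Round 2 (the home team proposes): the away team can get 839 next round, worth 0.69 × 839 = 578.91 now, so the home team offers 578.91, keeping 421.09.
Round 1 (the away team proposes): the home team can get 421.09 next round, worth 0.7 × 421.09 = 294.763 now. The away team offers 294.763 and keeps 1000 − 294.763 = 705.237.

294.76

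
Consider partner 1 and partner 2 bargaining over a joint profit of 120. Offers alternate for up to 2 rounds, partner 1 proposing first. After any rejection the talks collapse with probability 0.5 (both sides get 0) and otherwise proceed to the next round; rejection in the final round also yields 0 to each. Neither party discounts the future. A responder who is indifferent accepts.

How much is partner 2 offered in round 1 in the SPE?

60

By backward induction:
Round 2 (partner 2 proposes): rejection yields 0 for partner 1; partner 2 offers 0 and keeps 120.
Round 1 (partner 1 proposes): rejecting gives partner 2 an expected 0.5 × 120 = 60. Partner 1 offers 60 and keeps 120 − 60 = 60.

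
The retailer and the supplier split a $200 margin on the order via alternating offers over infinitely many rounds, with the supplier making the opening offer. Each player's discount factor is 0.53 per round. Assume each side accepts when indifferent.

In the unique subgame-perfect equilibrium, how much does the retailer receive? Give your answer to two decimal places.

69.28

In a stationary SPE each proposer offers the other exactly their discounted continuation value.
If the supplier keeps x when proposing and the retailer keeps y when proposing, then x = 200 − 0.53y and y = 200 − 0.53x.
Solving: x = 200(1 − 0.53) / (1 − 0.53·0.53) = 94 / 0.7191 ≈ 130.7190.
The retailer gets 200 − 130.7190 ≈ 69.2810.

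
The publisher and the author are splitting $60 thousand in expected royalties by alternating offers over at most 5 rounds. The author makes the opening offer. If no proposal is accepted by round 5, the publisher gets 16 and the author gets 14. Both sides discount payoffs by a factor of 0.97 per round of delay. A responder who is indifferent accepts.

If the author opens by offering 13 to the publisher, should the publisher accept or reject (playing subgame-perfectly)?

Reject

Work out the publisher's continuation value if the offer is rejected.
Round 5 (the author proposes): the publisher gets 16 if talks fail, so the author offers 16 and keeps 44.
Round 4 (the publisher proposes): the author can get 44 next round, worth 0.97 × 44 = 42.68 now; the publisher offers that and keeps 17.32.
Round 3 (the author proposes): the publisher can get 17.32 next round, worth 0.97 × 17.32 = 16.8004 now. The author offers 16.8004 and keeps 60 − 16.8004 = 43.1996.
Round 2 (the publisher proposes): the author can get 43.1996 next round, worth 0.97 × 43.1996 = 41.903612 now. The publisher offers 41.903612 and keeps 60 − 41.903612 = 18.096388.
So by rejecting in round 1, the publisher gets 18.096388 next round, worth 0.97 × 18.096388 = 17.55349636 now.
Offer 13 < 17.55349636, so the publisher rejects.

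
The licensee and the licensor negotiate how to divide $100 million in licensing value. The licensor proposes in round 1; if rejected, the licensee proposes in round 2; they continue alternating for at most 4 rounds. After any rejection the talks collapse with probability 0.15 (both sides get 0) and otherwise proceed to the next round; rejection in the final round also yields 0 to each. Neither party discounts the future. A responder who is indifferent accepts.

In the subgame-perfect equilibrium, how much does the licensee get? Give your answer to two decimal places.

74.16

Round 4 (the licensee proposes): rejection yields 0 for the licensor; the licensee offers 0 and keeps 100.
Round 3 (the licensor proposes): rejecting gives the licensee an expected 0.85 × 100 = 85. The licensor offers 85 and keeps 100 − 85 = 15.
Round 2 (the licensee proposes): rejecting gives the licensor an expected 0.85 × 15 = 12.75; the licensee offers that and keeps 87.25.
Round 1 (the licensor proposes): rejecting gives the licensee an expected 0.85 × 87.25 = 74.1625. The licensor offers 74.1625 and keeps 100 − 74.1625 = 25.8375.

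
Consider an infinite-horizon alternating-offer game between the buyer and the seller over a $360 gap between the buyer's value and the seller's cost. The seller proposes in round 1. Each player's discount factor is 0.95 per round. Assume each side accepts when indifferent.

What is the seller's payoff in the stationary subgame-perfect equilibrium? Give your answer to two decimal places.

184.62

In a stationary SPE each proposer offers the other exactly their discounted continuation value.
If the seller keeps x when proposing and the buyer keeps y when proposing, then x = 360 − 0.95y and y = 360 − 0.95x.
Solving: x = 360(1 − 0.95) / (1 − 0.95·0.95) = 18 / 0.0975 ≈ 184.6154.
The buyer gets 360 − 184.6154 ≈ 175.3846.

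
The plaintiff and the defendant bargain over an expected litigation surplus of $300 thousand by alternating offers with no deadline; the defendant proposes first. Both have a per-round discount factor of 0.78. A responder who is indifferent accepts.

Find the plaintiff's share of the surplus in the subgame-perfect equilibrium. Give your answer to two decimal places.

When the defendant proposes, the plaintiff accepts any offer worth at least 0.78 times what the plaintiff would get by proposing next round; and vice versa.
This gives x = 300 − 0.78y and y = 300 − 0.78x, where x and y are each side's share when it proposes.
Hence (1 − 0.78·0.78)x = 300(1 − 0.78), i.e. 0.3916·x = 66.
x ≈ 168.5393; the plaintiff's share is 300 − x ≈ 131.4607.

131.46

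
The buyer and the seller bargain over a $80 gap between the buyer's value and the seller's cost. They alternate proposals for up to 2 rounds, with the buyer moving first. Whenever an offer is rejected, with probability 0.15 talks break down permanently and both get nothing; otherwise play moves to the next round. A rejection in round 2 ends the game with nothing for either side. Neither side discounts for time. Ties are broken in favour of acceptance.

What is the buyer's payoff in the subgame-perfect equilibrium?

12

Round 2 (the seller proposes): the buyer will accept anything ≥ 0, so the seller offers 0 and keeps 80.
Round 1 (the buyer proposes): rejecting gives the seller an expected 0.85 × 80 = 68; the buyer offers that and keeps 12.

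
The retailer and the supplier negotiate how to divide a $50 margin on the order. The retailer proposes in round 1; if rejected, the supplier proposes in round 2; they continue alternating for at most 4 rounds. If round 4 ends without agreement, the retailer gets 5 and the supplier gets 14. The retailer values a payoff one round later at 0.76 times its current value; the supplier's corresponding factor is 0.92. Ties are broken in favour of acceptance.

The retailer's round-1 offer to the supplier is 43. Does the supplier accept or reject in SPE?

Round 4 (the supplier proposes): the retailer gets 5 if talks fail, so the supplier offers 5 and keeps 45.
Round 3 (the retailer proposes): the supplier can get 45 next round, worth 0.92 × 45 = 41.4 now; the retailer offers that and keeps 8.6.
Round 2 (the supplier proposes): the retailer can get 8.6 next round, worth 0.76 × 8.6 = 6.536 now; the supplier offers that and keeps 43.464.
So by rejecting in round 1, the supplier gets 43.464 next round, worth 0.92 × 43.464 = 39.98688 now.
Offer 43 ≥ 39.98688, so the supplier accepts.

Accept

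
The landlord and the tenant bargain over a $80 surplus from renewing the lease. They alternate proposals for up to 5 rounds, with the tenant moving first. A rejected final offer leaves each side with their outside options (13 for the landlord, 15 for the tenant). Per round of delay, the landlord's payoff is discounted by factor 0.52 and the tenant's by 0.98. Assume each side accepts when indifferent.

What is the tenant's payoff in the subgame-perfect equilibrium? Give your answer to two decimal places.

75.37

Round 5 (the tenant proposes): the landlord gets 13 if talks fail, so the tenant offers 13 and keeps 67.
Round 4 (the landlord proposes): the tenant can get 67 next round, worth 0.98 × 67 = 65.66 now. The landlord offers 65.66 and keeps 80 − 65.66 = 14.34.
Round 3 (the tenant proposes): the landlord can get 14.34 next round, worth 0.52 × 14.34 = 7.4568 now; the tenant offers that and keeps 72.5432.
Round 2 (the landlord proposes): the tenant can get 72.5432 next round, worth 0.98 × 72.5432 = 71.092336 now. The landlord offers 71.092336 and keeps 80 − 71.092336 = 8.907664.
Round 1 (the tenant proposes): the landlord can get 8.907664 next round, worth 0.52 × 8.907664 = 4.63198528 now, so the tenant offers 4.63198528, keeping 75.36801472.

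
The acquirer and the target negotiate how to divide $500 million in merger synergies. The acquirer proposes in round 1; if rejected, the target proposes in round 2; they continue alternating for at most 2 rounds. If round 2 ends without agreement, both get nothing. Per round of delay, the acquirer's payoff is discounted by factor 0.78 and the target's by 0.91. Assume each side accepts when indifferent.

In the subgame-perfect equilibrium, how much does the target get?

Round 2 (the target proposes): the acquirer will accept anything ≥ 0, so the target offers 0 and keeps 500.
Round 1 (the acquirer proposes): the target can get 500 next round, worth 0.91 × 500 = 455 now, so the acquirer offers 455, keeping 45.

455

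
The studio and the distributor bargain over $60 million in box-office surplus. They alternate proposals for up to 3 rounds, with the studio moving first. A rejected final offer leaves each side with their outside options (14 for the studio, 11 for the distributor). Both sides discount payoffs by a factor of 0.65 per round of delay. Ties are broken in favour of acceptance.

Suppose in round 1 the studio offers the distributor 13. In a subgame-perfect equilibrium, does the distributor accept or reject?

Reject

Round 3 (the studio proposes): the distributor gets 11 if talks fail, so the studio offers 11 and keeps 49.
Round 2 (the distributor proposes): the studio can get 49 next round, worth 0.65 × 49 = 31.85 now; the distributor offers that and keeps 28.15.
So by rejecting in round 1, the distributor gets 28.15 next round, worth 0.65 × 28.15 = 18.2975 now.
Offer 13 < 18.2975, so the distributor rejects.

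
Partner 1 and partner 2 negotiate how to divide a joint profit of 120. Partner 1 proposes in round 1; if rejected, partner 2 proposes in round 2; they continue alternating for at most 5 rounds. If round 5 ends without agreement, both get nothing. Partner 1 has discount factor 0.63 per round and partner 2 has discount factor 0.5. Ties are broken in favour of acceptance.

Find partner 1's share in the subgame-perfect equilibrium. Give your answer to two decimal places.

Work backward from the last round.
Round 5 (partner 1 proposes): rejection yields 0 for partner 2; partner 1 offers 0 and keeps 120.
Round 4 (partner 2 proposes): partner 1 can get 120 next round, worth 0.63 × 120 = 75.6 now, so partner 2 offers 75.6, keeping 44.4.
Round 3 (partner 1 proposes): partner 2 can get 44.4 next round, worth 0.5 × 44.4 = 22.2 now, so partner 1 offers 22.2, keeping 97.8.
Round 2 (partner 2 proposes): partner 1 can get 97.8 next round, worth 0.63 × 97.8 = 61.614 now. Partner 2 offers 61.614 and keeps 120 − 61.614 = 58.386.
Round 1 (partner 1 proposes): partner 2 can get 58.386 next round, worth 0.5 × 58.386 = 29.193 now. Partner 1 offers 29.193 and keeps 120 − 29.193 = 90.807.

90.81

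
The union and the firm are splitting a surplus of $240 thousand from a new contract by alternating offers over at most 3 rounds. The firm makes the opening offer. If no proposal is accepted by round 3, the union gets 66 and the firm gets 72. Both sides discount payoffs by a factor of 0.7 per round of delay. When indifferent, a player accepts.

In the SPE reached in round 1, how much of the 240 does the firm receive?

157.26

Round 3 (the firm proposes): the union gets 66 if talks fail, so the firm offers 66 and keeps 174.
Round 2 (the union proposes): the firm can get 174 next round, worth 0.7 × 174 = 121.8 now, so the union offers 121.8, keeping 118.2.
Round 1 (the firm proposes): the union can get 118.2 next round, worth 0.7 × 118.2 = 82.74 now, so the firm offers 82.74, keeping 157.26.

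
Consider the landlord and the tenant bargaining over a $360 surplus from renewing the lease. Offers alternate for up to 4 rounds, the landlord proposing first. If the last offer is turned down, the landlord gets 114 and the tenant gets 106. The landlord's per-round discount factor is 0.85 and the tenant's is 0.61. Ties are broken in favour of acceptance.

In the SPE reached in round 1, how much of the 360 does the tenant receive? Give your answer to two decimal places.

110.75

Round 4 (the tenant proposes): the landlord gets 114 if talks fail, so the tenant offers 114 and keeps 246.
Round 3 (the landlord proposes): the tenant can get 246 next round, worth 0.61 × 246 = 150.06 now. The landlord offers 150.06 and keeps 360 − 150.06 = 209.94.
Round 2 (the tenant proposes): the landlord can get 209.94 next round, worth 0.85 × 209.94 = 178.449 now, so the tenant offers 178.449, keeping 181.551.
Round 1 (the landlord proposes): the tenant can get 181.551 next round, worth 0.61 × 181.551 = 110.74611 now. The landlord offers 110.74611 and keeps 360 − 110.74611 = 249.25389.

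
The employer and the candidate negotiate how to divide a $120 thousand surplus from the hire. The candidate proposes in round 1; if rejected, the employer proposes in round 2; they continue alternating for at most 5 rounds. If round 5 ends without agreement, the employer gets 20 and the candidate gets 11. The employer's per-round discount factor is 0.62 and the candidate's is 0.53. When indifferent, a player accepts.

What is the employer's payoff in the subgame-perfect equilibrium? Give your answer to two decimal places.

Work backward from the last round.
Round 5 (the candidate proposes): the employer gets 20 if talks fail, so the candidate offers 20 and keeps 100.
Round 4 (the employer proposes): the candidate can get 100 next round, worth 0.53 × 100 = 53 now, so the employer offers 53, keeping 67.
Round 3 (the candidate proposes): the employer can get 67 next round, worth 0.62 × 67 = 41.54 now; the candidate offers that and keeps 78.46.
Round 2 (the employer proposes): the candidate can get 78.46 next round, worth 0.53 × 78.46 = 41.5838 now, so the employer offers 41.5838, keeping 78.4162.
Round 1 (the candidate proposes): the employer can get 78.4162 next round, worth 0.62 × 78.4162 = 48.618044 now, so the candidate offers 48.618044, keeping 71.381956.

48.62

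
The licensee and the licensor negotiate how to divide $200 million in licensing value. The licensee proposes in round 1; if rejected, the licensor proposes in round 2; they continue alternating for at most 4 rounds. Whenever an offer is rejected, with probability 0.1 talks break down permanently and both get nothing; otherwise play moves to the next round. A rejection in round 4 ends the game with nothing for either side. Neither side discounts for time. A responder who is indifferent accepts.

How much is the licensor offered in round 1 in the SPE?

Round 4 (the licensor proposes): rejection yields 0 for the licensee; the licensor offers 0 and keeps 200.
Round 3 (the licensee proposes): rejecting gives the licensor an expected 0.9 × 200 = 180, so the licensee offers 180, keeping 20.
Round 2 (the licensor proposes): rejecting gives the licensee an expected 0.9 × 20 = 18; the licensor offers that and keeps 182.
Round 1 (the licensee proposes): rejecting gives the licensor an expected 0.9 × 182 = 163.8, so the licensee offers 163.8, keeping 36.2.

163.8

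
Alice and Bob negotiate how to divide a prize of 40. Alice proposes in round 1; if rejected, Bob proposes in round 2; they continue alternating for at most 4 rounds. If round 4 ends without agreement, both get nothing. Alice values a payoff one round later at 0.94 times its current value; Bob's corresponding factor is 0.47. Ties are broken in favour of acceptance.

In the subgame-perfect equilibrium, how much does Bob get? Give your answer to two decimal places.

Solve by backward induction from round 4.
Round 4 (Bob proposes): rejection yields 0 for Alice; Bob offers 0 and keeps 40.
Round 3 (Alice proposes): Bob can get 40 next round, worth 0.47 × 40 = 18.8 now. Alice offers 18.8 and keeps 40 − 18.8 = 21.2.
Round 2 (Bob proposes): Alice can get 21.2 next round, worth 0.94 × 21.2 = 19.928 now; Bob offers that and keeps 20.072.
Round 1 (Alice proposes): Bob can get 20.072 next round, worth 0.47 × 20.072 = 9.43384 now, so Alice offers 9.43384, keeping 30.56616.

9.43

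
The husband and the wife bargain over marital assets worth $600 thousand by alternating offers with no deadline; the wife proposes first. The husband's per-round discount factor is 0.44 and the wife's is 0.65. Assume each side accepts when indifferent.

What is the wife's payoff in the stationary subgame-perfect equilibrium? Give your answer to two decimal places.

470.59

Let x be the wife's share when the wife proposes and y be the husband's share when the husband proposes.
The husband accepts iff offered ≥ 0.44·y, so x = 600 − 0.44y. Symmetrically y = 600 − 0.65x.
Substituting: x = 600 − 0.44(600 − 0.65x), giving x(1 − 0.65·0.44) = 600(1 − 0.44).
So x = 600 × 0.56 / 0.714 ≈ 470.5882, and the husband receives 600 − x ≈ 129.4118.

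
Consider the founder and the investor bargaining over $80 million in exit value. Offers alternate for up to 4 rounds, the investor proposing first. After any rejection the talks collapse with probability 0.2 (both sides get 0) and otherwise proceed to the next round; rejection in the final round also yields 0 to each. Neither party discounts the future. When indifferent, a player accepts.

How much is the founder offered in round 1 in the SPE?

53.76

Round 4 (the founder proposes): rejection yields 0 for the investor; the founder offers 0 and keeps 80.
Round 3 (the investor proposes): rejecting gives the founder an expected 0.8 × 80 = 64, so the investor offers 64, keeping 16.
Round 2 (the founder proposes): rejecting gives the investor an expected 0.8 × 16 = 12.8. The founder offers 12.8 and keeps 80 − 12.8 = 67.2.
Round 1 (the investor proposes): rejecting gives the founder an expected 0.8 × 67.2 = 53.76. The investor offers 53.76 and keeps 80 − 53.76 = 26.24.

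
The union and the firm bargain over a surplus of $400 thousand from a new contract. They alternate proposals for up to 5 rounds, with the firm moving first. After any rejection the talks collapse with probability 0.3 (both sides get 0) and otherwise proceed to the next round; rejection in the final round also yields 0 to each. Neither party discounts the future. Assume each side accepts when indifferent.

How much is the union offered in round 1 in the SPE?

125.16

Round 5 (the firm proposes): rejection yields 0 for the union; the firm offers 0 and keeps 400.
Round 4 (the union proposes): rejecting gives the firm an expected 0.7 × 400 = 280. The union offers 280 and keeps 400 − 280 = 120.
Round 3 (the firm proposes): rejecting gives the union an expected 0.7 × 120 = 84; the firm offers that and keeps 316.
Round 2 (the union proposes): rejecting gives the firm an expected 0.7 × 316 = 221.2; the union offers that and keeps 178.8.
Round 1 (the firm proposes): rejecting gives the union an expected 0.7 × 178.8 = 125.16, so the firm offers 125.16, keeping 274.84.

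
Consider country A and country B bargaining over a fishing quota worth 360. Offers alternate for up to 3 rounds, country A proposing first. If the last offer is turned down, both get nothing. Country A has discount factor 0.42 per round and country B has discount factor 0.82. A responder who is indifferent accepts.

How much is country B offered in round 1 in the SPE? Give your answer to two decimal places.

171.22

By backward induction:
Round 3 (country A proposes): rejection yields 0 for country B; country A offers 0 and keeps 360.
Round 2 (country B proposes): country A can get 360 next round, worth 0.42 × 360 = 151.2 now, so country B offers 151.2, keeping 208.8.
Round 1 (country A proposes): country B can get 208.8 next round, worth 0.82 × 208.8 = 171.216 now, so country A offers 171.216, keeping 188.784.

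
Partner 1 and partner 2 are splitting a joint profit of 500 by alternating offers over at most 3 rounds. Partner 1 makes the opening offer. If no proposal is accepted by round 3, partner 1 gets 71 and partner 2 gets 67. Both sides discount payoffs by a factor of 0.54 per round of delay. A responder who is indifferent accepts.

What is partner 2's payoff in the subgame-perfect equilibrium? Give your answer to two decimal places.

Round 3 (partner 1 proposes): partner 2 gets 67 if talks fail, so partner 1 offers 67 and keeps 433.
Round 2 (partner 2 proposes): partner 1 can get 433 next round, worth 0.54 × 433 = 233.82 now. Partner 2 offers 233.82 and keeps 500 − 233.82 = 266.18.
Round 1 (partner 1 proposes): partner 2 can get 266.18 next round, worth 0.54 × 266.18 = 143.7372 now; partner 1 offers that and keeps 356.2628.

143.74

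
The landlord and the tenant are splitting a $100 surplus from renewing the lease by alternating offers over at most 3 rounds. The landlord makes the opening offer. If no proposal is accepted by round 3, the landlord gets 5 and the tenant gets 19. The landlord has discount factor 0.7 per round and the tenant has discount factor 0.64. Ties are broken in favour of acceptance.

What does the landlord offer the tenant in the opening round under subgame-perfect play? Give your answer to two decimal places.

Round 3 (the landlord proposes): the tenant gets 19 if talks fail, so the landlord offers 19 and keeps 81.
Round 2 (the tenant proposes): the landlord can get 81 next round, worth 0.7 × 81 = 56.7 now; the tenant offers that and keeps 43.3.
Round 1 (the landlord proposes): the tenant can get 43.3 next round, worth 0.64 × 43.3 = 27.712 now; the landlord offers that and keeps 72.288.

27.71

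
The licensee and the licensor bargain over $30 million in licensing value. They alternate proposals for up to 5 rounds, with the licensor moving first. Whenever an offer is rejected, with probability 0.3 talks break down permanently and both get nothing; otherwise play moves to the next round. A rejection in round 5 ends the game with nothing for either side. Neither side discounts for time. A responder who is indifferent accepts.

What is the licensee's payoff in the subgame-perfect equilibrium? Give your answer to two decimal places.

9.39

Round 5 (the licensor proposes): rejection yields 0 for the licensee; the licensor offers 0 and keeps 30.
Round 4 (the licensee proposes): rejecting gives the licensor an expected 0.7 × 30 = 21; the licensee offers that and keeps 9.
Round 3 (the licensor proposes): rejecting gives the licensee an expected 0.7 × 9 = 6.3; the licensor offers that and keeps 23.7.
Round 2 (the licensee proposes): rejecting gives the licensor an expected 0.7 × 23.7 = 16.59, so the licensee offers 16.59, keeping 13.41.
Round 1 (the licensor proposes): rejecting gives the licensee an expected 0.7 × 13.41 = 9.387; the licensor offers that and keeps 20.613.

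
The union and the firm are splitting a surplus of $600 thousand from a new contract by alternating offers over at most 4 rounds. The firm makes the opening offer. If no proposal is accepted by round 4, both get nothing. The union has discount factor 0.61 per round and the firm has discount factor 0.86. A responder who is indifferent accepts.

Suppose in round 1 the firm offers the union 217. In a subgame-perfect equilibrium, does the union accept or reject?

Reject

Round 4 (the union proposes): rejection yields 0 for the firm; the union offers 0 and keeps 600.
Round 3 (the firm proposes): the union can get 600 next round, worth 0.61 × 600 = 366 now; the firm offers that and keeps 234.
Round 2 (the union proposes): the firm can get 234 next round, worth 0.86 × 234 = 201.24 now. The union offers 201.24 and keeps 600 − 201.24 = 398.76.
So by rejecting in round 1, the union gets 398.76 next round, worth 0.61 × 398.76 = 243.2436 now.
Offer 217 < 243.2436, so the union rejects.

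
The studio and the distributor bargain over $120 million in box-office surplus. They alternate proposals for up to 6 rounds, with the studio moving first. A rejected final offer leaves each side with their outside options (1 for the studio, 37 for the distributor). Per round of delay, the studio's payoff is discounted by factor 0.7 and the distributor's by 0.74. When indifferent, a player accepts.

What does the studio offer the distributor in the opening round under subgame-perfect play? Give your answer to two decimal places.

Solve by backward induction from round 6.
Round 6 (the distributor proposes): the studio gets 1 if talks fail, so the distributor offers 1 and keeps 119.
Round 5 (the studio proposes): the distributor can get 119 next round, worth 0.74 × 119 = 88.06 now. The studio offers 88.06 and keeps 120 − 88.06 = 31.94.
Round 4 (the distributor proposes): the studio can get 31.94 next round, worth 0.7 × 31.94 = 22.358 now; the distributor offers that and keeps 97.642.
Round 3 (the studio proposes): the distributor can get 97.642 next round, worth 0.74 × 97.642 = 72.25508 now; the studio offers that and keeps 47.74492.
Round 2 (the distributor proposes): the studio can get 47.74492 next round, worth 0.7 × 47.74492 = 33.421444 now; the distributor offers that and keeps 86.578556.
Round 1 (the studio proposes): the distributor can get 86.578556 next round, worth 0.74 × 86.578556 = 64.06813144 now, so the studio offers 64.06813144, keeping 55.93186856.

64.07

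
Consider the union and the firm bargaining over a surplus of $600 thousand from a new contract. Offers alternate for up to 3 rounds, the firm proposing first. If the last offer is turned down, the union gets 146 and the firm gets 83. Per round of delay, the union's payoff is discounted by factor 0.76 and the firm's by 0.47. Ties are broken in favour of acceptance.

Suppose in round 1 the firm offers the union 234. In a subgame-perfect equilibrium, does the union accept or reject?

Work out the union's continuation value if the offer is rejected.
Round 3 (the firm proposes): the union gets 146 if talks fail, so the firm offers 146 and keeps 454.
Round 2 (the union proposes): the firm can get 454 next round, worth 0.47 × 454 = 213.38 now. The union offers 213.38 and keeps 600 − 213.38 = 386.62.
So by rejecting in round 1, the union gets 386.62 next round, worth 0.76 × 386.62 = 293.8312 now.
Offer 234 < 293.8312, so the union rejects.

Reject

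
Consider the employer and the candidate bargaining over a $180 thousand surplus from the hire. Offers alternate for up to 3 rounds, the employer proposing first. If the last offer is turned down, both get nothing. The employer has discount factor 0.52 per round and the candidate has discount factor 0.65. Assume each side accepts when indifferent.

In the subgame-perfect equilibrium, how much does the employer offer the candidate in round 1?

Work backward from the last round.
Round 3 (the employer proposes): the candidate will accept anything ≥ 0, so the employer offers 0 and keeps 180.
Round 2 (the candidate proposes): the employer can get 180 next round, worth 0.52 × 180 = 93.6 now, so the candidate offers 93.6, keeping 86.4.
Round 1 (the employer proposes): the candidate can get 86.4 next round, worth 0.65 × 86.4 = 56.16 now, so the employer offers 56.16, keeping 123.84.

56.16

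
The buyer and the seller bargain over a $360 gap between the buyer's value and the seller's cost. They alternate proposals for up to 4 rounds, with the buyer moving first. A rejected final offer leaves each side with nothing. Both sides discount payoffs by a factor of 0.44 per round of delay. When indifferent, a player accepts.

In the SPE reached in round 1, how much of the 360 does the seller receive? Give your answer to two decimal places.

Round 4 (the seller proposes): rejection yields 0 for the buyer; the seller offers 0 and keeps 360.
Round 3 (the buyer proposes): the seller can get 360 next round, worth 0.44 × 360 = 158.4 now; the buyer offers that and keeps 201.6.
Round 2 (the seller proposes): the buyer can get 201.6 next round, worth 0.44 × 201.6 = 88.704 now, so the seller offers 88.704, keeping 271.296.
Round 1 (the buyer proposes): the seller can get 271.296 next round, worth 0.44 × 271.296 = 119.37024 now; the buyer offers that and keeps 240.62976.

119.37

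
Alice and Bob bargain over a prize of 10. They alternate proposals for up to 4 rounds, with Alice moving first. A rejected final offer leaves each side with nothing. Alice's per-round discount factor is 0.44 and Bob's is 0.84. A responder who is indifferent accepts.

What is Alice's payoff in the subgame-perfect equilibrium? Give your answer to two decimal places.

Solve by backward induction from round 4.
Round 4 (Bob proposes): Alice will accept anything ≥ 0, so Bob offers 0 and keeps 10.
Round 3 (Alice proposes): Bob can get 10 next round, worth 0.84 × 10 = 8.4 now. Alice offers 8.4 and keeps 10 − 8.4 = 1.6.
Round 2 (Bob proposes): Alice can get 1.6 next round, worth 0.44 × 1.6 = 0.704 now. Bob offers 0.704 and keeps 10 − 0.704 = 9.296.
Round 1 (Alice proposes): Bob can get 9.296 next round, worth 0.84 × 9.296 = 7.80864 now; Alice offers that and keeps 2.19136.

2.19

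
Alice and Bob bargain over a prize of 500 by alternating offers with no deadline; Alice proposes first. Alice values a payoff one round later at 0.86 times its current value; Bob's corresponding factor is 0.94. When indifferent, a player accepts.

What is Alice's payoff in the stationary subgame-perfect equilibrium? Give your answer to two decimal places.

156.58

Let x be Alice's share when Alice proposes and y be Bob's share when Bob proposes.
Bob accepts iff offered ≥ 0.94·y, so x = 500 − 0.94y. Symmetrically y = 500 − 0.86x.
Substituting: x = 500 − 0.94(500 − 0.86x), giving x(1 − 0.86·0.94) = 500(1 − 0.94).
So x = 500 × 0.06 / 0.1916 ≈ 156.5762, and Bob receives 500 − x ≈ 343.4238.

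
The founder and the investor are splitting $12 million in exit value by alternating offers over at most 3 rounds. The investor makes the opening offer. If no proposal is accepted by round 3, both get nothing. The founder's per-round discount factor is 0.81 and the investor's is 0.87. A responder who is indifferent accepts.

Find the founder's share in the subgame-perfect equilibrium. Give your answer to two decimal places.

Work backward from the last round.
Round 3 (the investor proposes): the founder will accept anything ≥ 0, so the investor offers 0 and keeps 12.
Round 2 (the founder proposes): the investor can get 12 next round, worth 0.87 × 12 = 10.44 now, so the founder offers 10.44, keeping 1.56.
Round 1 (the investor proposes): the founder can get 1.56 next round, worth 0.81 × 1.56 = 1.2636 now. The investor offers 1.2636 and keeps 12 − 1.2636 = 10.7364.

1.26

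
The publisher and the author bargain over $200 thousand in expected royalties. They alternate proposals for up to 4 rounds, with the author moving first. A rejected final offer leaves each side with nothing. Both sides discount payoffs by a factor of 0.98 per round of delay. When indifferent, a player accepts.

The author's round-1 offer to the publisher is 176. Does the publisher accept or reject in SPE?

Work out the publisher's continuation value if the offer is rejected.
Round 4 (the publisher proposes): the author will accept anything ≥ 0, so the publisher offers 0 and keeps 200.
Round 3 (the author proposes): the publisher can get 200 next round, worth 0.98 × 200 = 196 now, so the author offers 196, keeping 4.
Round 2 (the publisher proposes): the author can get 4 next round, worth 0.98 × 4 = 3.92 now; the publisher offers that and keeps 196.08.
So by rejecting in round 1, the publisher gets 196.08 next round, worth 0.98 × 196.08 = 192.1584 now.
Offer 176 < 192.1584, so the publisher rejects.

Reject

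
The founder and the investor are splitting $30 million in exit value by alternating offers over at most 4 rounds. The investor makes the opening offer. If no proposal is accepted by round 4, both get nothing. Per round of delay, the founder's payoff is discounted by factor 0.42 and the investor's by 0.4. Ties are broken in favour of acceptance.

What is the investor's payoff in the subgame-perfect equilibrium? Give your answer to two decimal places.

20.32

Round 4 (the founder proposes): the investor will accept anything ≥ 0, so the founder offers 0 and keeps 30.
Round 3 (the investor proposes): the founder can get 30 next round, worth 0.42 × 30 = 12.6 now. The investor offers 12.6 and keeps 30 − 12.6 = 17.4.
Round 2 (the founder proposes): the investor can get 17.4 next round, worth 0.4 × 17.4 = 6.96 now, so the founder offers 6.96, keeping 23.04.
Round 1 (the investor proposes): the founder can get 23.04 next round, worth 0.42 × 23.04 = 9.6768 now, so the investor offers 9.6768, keeping 20.3232.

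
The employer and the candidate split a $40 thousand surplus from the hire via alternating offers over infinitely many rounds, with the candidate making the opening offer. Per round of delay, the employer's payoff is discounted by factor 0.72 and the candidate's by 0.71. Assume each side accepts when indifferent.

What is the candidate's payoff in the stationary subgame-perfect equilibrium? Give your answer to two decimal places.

22.91

In a stationary SPE each proposer offers the other exactly their discounted continuation value.
If the candidate keeps x when proposing and the employer keeps y when proposing, then x = 40 − 0.72y and y = 40 − 0.71x.
Solving: x = 40(1 − 0.72) / (1 − 0.71·0.72) = 11.2 / 0.4888 ≈ 22.9133.
The employer gets 40 − 22.9133 ≈ 17.0867.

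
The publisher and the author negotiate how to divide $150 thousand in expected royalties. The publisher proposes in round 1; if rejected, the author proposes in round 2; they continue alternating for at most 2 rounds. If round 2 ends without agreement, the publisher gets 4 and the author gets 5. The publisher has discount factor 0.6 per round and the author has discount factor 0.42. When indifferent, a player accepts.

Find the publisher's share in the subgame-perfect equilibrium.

88.68

Round 2 (the author proposes): the publisher gets 4 if talks fail, so the author offers 4 and keeps 146.
Round 1 (the publisher proposes): the author can get 146 next round, worth 0.42 × 146 = 61.32 now, so the publisher offers 61.32, keeping 88.68.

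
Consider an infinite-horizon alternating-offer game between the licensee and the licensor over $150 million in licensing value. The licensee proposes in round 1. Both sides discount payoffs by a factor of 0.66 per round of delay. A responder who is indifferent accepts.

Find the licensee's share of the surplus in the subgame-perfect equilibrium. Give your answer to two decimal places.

When the licensee proposes, the licensor accepts any offer worth at least 0.66 times what the licensor would get by proposing next round; and vice versa.
This gives x = 150 − 0.66y and y = 150 − 0.66x, where x and y are each side's share when it proposes.
Hence (1 − 0.66·0.66)x = 150(1 − 0.66), i.e. 0.5644·x = 51.
x ≈ 90.3614; the licensor's share is 150 − x ≈ 59.6386.

90.36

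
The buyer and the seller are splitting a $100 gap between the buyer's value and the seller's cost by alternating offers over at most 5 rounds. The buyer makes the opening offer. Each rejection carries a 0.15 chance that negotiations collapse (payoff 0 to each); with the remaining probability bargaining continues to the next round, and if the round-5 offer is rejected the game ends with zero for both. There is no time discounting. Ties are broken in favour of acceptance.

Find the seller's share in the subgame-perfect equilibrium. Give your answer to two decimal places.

21.96

Round 5 (the buyer proposes): rejection yields 0 for the seller; the buyer offers 0 and keeps 100.
Round 4 (the seller proposes): rejecting gives the buyer an expected 0.85 × 100 = 85; the seller offers that and keeps 15.
Round 3 (the buyer proposes): rejecting gives the seller an expected 0.85 × 15 = 12.75, so the buyer offers 12.75, keeping 87.25.
Round 2 (the seller proposes): rejecting gives the buyer an expected 0.85 × 87.25 = 74.1625; the seller offers that and keeps 25.8375.
Round 1 (the buyer proposes): rejecting gives the seller an expected 0.85 × 25.8375 = 21.961875; the buyer offers that and keeps 78.038125.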